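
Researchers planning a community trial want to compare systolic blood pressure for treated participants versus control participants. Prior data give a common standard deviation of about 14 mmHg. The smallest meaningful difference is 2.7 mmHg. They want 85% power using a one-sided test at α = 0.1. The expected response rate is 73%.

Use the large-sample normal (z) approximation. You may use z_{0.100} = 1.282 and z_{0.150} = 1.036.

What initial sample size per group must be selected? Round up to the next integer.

n = 396 per group

n = (z_α + z_β)² · (σ₁² + σ₂²) / δ²
  = (1.282 + 1.036)² · (2·14² = 392) / 2.7²
  = 5.3731 · 392 / 7.29
  = 288.93
Adjust for 73% response: 288.93 / 0.73 = 395.79.
Round up → n = 396 per group.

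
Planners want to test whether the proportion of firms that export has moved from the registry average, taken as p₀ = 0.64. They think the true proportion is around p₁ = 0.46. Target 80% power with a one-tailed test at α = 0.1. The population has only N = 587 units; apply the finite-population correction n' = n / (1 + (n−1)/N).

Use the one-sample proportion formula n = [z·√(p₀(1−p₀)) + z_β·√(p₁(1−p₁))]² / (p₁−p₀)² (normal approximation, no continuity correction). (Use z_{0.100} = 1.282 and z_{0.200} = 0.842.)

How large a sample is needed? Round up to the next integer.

n = 32

n = [z_α·√(p₀q₀) + z_β·√(p₁q₁)]² / (p₁ − p₀)²
  = [1.282·√(0.64·0.36) + 0.842·√(0.46·0.54)]² / (-0.18)²
  = [1.282·0.4800 + 0.842·0.4984]² / 0.0324
  = [1.0350]² / 0.0324
  = 33.06
Finite-population correction (N = 587): 33.06 / (1 + (33.06 − 1)/587) = 31.35.
Round up → n = 32.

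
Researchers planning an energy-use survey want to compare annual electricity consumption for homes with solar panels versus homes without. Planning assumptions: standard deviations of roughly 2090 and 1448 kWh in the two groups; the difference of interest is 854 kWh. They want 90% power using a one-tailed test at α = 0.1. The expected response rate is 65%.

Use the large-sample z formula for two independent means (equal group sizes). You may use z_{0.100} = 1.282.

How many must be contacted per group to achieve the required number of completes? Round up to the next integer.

n = (z_α + z_β)² · (σ₁² + σ₂²) / δ²
  = (1.282 + 1.282)² · (2090² + 1448² = 6464804) / 854²
  = 6.5741 · 6464804 / 729316
  = 58.27
Adjust for 65% response: 58.27 / 0.65 = 89.65.
Round up → n = 90 per group.

n = 90 per group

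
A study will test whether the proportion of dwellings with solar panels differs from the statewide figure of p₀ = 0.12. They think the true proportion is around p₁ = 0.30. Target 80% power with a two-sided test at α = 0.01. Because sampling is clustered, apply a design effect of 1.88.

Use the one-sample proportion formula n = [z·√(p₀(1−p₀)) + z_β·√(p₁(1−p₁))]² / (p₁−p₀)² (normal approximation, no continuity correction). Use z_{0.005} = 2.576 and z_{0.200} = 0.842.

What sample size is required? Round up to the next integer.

n = 87

n = [z_{α/2}·√(p₀q₀) + z_β·√(p₁q₁)]² / (p₁ − p₀)²
  = [2.576·√(0.12·0.88) + 0.842·√(0.30·0.70)]² / (0.18)²
  = [2.576·0.3250 + 0.842·0.4583]² / 0.0324
  = [1.2230]² / 0.0324
  = 46.16
Design effect: 1.88 × 46.16 = 86.78.
Round up → n = 87.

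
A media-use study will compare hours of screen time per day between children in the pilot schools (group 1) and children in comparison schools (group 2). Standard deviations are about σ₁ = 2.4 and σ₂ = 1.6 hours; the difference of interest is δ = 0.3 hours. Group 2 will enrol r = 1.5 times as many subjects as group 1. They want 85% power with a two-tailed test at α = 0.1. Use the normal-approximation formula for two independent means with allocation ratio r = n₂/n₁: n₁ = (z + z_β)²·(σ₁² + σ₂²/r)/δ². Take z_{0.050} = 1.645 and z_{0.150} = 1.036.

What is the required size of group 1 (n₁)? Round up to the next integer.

n₁ = 597

n₁ = (z_{α/2} + z_β)² · (σ₁² + σ₂²/r) / δ²
   = (1.645 + 1.036)² · (2.4² + 1.6²/1.5) / 0.3²
   = 7.1878 · (5.76 + 1.7067) / 0.09
   = 7.1878 · 7.4667 / 0.09
   = 596.32
Round up → n₁ = 597; n₂ = r·n₁ = 1.5 × 597 = 896.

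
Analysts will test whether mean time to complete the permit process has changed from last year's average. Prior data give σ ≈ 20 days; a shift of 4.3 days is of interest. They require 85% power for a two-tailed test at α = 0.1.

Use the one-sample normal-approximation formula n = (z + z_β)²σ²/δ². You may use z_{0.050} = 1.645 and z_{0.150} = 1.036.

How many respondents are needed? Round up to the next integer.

n = 156

n = (z_{α/2} + z_β)² · σ² / δ²
  = (1.645 + 1.036)² · 20² / 4.3²
  = 7.1878 · 400 / 18.49
  = 155.50
Round up → n = 156.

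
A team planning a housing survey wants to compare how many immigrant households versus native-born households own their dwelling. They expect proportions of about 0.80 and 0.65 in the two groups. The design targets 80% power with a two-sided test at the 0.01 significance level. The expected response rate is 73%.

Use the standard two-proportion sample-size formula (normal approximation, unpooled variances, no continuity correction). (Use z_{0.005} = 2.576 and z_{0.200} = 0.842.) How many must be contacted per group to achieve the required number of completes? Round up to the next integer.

n = (z_{α/2} + z_β)² · [p₁(1−p₁) + p₂(1−p₂)] / (p₁ − p₂)²
  = (2.576 + 0.842)² · (0.80·0.20 + 0.65·0.35) / (0.15)²
  = (3.418)² · (0.1600 + 0.2275) / 0.0225
  = 11.6827 · 0.3875 / 0.0225
  = 201.20
Adjust for 73% response: 201.20 / 0.73 = 275.62.
Round up → n = 276 per group.

n = 276 per group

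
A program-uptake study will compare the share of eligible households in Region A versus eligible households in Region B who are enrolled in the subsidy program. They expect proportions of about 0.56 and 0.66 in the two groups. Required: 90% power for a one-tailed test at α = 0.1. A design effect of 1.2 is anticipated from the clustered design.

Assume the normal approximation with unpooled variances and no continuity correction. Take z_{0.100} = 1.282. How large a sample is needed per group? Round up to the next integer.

n = 372 per group

n = (z_α + z_β)² · [p₁(1−p₁) + p₂(1−p₂)] / (p₁ − p₂)²
  = (1.282 + 1.282)² · (0.56·0.44 + 0.66·0.34) / (-0.10)²
  = (2.564)² · (0.2464 + 0.2244) / 0.0100
  = 6.5741 · 0.4708 / 0.0100
  = 309.51
Design effect: 1.2 × 309.51 = 371.41.
Round up → n = 372 per group.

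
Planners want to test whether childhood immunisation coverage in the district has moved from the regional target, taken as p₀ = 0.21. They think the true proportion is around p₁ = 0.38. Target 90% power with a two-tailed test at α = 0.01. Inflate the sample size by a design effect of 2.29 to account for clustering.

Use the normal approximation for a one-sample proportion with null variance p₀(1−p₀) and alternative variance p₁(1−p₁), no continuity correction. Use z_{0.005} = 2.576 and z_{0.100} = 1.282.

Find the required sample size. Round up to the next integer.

n = 222

n = [z_{α/2}·√(p₀q₀) + z_β·√(p₁q₁)]² / (p₁ − p₀)²
  = [2.576·√(0.21·0.79) + 1.282·√(0.38·0.62)]² / (0.17)²
  = [2.576·0.4073 + 1.282·0.4854]² / 0.0289
  = [1.6715]² / 0.0289
  = 96.67
Design effect: 2.29 × 96.67 = 221.38.
Round up → n = 222.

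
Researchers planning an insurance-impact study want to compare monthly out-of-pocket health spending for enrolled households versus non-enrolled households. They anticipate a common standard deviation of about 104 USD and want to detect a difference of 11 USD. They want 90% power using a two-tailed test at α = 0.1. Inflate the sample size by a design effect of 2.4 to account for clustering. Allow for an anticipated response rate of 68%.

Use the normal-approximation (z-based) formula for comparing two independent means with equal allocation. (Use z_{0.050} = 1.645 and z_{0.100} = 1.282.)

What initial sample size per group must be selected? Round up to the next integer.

n = 5406 per group

n = (z_{α/2} + z_β)² · (σ₁² + σ₂²) / δ²
  = (1.645 + 1.282)² · (2·104² = 21632) / 11²
  = 8.5673 · 21632 / 121
  = 1531.64
Design effect: 2.4 × 1531.64 = 3675.94.
Adjust for 68% response: 3675.94 / 0.68 = 5405.79.
Round up → n = 5406 per group.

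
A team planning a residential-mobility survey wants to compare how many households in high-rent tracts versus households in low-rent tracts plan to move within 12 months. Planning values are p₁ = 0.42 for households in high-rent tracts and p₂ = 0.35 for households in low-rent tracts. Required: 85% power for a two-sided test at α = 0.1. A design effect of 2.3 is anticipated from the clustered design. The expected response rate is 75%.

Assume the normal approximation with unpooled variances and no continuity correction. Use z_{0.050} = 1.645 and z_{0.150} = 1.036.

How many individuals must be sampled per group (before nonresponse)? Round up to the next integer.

n = 2120 per group

n = (z_{α/2} + z_β)² · [p₁(1−p₁) + p₂(1−p₂)] / (p₁ − p₂)²
  = (1.645 + 1.036)² · (0.42·0.58 + 0.35·0.65) / (0.07)²
  = (2.681)² · (0.2436 + 0.2275) / 0.0049
  = 7.1878 · 0.4711 / 0.0049
  = 691.05
Design effect: 2.3 × 691.05 = 1589.42.
Adjust for 75% response: 1589.42 / 0.75 = 2119.23.
Round up → n = 2120 per group.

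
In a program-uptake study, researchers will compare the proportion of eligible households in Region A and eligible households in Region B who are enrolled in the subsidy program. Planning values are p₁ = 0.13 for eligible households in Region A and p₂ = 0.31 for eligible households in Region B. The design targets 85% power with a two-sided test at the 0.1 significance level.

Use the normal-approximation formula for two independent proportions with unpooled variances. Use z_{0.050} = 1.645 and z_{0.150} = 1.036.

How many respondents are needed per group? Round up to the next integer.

n = 73 per group

n = (z_{α/2} + z_β)² · [p₁(1−p₁) + p₂(1−p₂)] / (p₁ − p₂)²
  = (1.645 + 1.036)² · (0.13·0.87 + 0.31·0.69) / (-0.18)²
  = (2.681)² · (0.1131 + 0.2139) / 0.0324
  = 7.1878 · 0.3270 / 0.0324
  = 72.54
Round up → n = 73 per group.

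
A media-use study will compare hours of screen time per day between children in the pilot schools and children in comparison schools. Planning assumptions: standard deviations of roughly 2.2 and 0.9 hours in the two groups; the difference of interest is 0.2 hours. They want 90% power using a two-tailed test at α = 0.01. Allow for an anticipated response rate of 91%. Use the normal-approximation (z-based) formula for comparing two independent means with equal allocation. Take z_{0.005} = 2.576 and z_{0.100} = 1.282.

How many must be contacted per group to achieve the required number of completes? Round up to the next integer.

n = 2311 per group

n = (z_{α/2} + z_β)² · (σ₁² + σ₂²) / δ²
  = (2.576 + 1.282)² · (2.2² + 0.9² = 5.65) / 0.2²
  = 14.8842 · 5.65 / 0.04
  = 2102.39
Adjust for 91% response: 2102.39 / 0.91 = 2310.32.
Round up → n = 2311 per group.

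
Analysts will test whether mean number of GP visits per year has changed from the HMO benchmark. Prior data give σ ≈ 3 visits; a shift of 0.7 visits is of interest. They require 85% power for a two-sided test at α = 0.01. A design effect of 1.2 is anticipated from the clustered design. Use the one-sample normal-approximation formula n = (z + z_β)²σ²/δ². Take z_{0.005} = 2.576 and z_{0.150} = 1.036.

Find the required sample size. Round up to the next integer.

n = (z_{α/2} + z_β)² · σ² / δ²
  = (2.576 + 1.036)² · 3² / 0.7²
  = 13.0465 · 9 / 0.49
  = 239.63
Design effect: 1.2 × 239.63 = 287.56.
Round up → n = 288.

n = 288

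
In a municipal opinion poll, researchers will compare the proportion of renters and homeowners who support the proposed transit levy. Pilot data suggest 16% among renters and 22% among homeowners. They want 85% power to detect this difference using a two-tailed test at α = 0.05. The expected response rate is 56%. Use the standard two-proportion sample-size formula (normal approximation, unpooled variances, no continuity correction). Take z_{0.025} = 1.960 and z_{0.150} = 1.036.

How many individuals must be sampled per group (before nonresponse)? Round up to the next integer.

n = 1363 per group

n = (z_{α/2} + z_β)² · [p₁(1−p₁) + p₂(1−p₂)] / (p₁ − p₂)²
  = (1.960 + 1.036)² · (0.16·0.84 + 0.22·0.78) / (-0.06)²
  = (2.996)² · (0.1344 + 0.1716) / 0.0036
  = 8.9760 · 0.3060 / 0.0036
  = 762.96
Adjust for 56% response: 762.96 / 0.56 = 1362.43.
Round up → n = 1363 per group.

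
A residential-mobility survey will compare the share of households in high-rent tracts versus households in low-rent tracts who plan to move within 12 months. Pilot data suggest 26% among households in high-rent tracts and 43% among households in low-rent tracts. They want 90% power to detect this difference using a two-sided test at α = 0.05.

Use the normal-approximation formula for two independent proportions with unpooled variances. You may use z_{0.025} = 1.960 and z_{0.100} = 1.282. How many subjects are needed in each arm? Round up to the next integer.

n = 160 per group

n = (z_{α/2} + z_β)² · [p₁(1−p₁) + p₂(1−p₂)] / (p₁ − p₂)²
  = (1.960 + 1.282)² · (0.26·0.74 + 0.43·0.57) / (-0.17)²
  = (3.242)² · (0.1924 + 0.2451) / 0.0289
  = 10.5106 · 0.4375 / 0.0289
  = 159.11
Round up → n = 160 per group.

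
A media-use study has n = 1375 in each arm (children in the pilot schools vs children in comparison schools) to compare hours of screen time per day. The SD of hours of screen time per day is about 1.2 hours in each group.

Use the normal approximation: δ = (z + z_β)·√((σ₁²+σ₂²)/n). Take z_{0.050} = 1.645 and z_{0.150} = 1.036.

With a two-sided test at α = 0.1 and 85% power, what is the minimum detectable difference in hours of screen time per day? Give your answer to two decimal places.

Minimum detectable difference ≈ 0.12 hours

δ = (z_{α/2} + z_β) · √((σ₁²+σ₂²)/n)
  = (1.645 + 1.036) · √(2.88/1375)
  = 2.681 · √0.00209
  = 2.681 · 0.0458
  = 0.1227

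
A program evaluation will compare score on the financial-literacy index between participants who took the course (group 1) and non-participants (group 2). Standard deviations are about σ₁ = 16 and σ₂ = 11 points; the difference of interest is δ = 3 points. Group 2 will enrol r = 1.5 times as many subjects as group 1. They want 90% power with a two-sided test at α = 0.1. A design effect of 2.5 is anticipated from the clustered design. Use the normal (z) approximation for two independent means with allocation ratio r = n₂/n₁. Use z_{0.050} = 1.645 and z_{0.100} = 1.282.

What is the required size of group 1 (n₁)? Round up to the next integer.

n₁ = 802

n₁ = (z_{α/2} + z_β)² · (σ₁² + σ₂²/r) / δ²
   = (1.645 + 1.282)² · (16² + 11²/1.5) / 3²
   = 8.5673 · (256 + 80.6667) / 9
   = 8.5673 · 336.6667 / 9
   = 320.48
Design effect: 2.5 × 320.48 = 801.20.
Round up → n₁ = 802; n₂ = r·n₁ = 1.5 × 802 = 1203.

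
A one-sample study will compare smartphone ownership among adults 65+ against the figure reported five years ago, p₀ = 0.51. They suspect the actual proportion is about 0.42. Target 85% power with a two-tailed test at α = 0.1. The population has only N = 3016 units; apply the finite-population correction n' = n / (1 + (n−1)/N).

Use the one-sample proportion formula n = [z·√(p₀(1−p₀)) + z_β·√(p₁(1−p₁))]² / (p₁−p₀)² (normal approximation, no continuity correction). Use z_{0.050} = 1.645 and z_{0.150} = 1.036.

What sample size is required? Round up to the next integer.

n = [z_{α/2}·√(p₀q₀) + z_β·√(p₁q₁)]² / (p₁ − p₀)²
  = [1.645·√(0.51·0.49) + 1.036·√(0.42·0.58)]² / (-0.09)²
  = [1.645·0.4999 + 1.036·0.4936]² / 0.0081
  = [1.3337]² / 0.0081
  = 219.59
Finite-population correction (N = 3016): 219.59 / (1 + (219.59 − 1)/3016) = 204.75.
Round up → n = 205.

n = 205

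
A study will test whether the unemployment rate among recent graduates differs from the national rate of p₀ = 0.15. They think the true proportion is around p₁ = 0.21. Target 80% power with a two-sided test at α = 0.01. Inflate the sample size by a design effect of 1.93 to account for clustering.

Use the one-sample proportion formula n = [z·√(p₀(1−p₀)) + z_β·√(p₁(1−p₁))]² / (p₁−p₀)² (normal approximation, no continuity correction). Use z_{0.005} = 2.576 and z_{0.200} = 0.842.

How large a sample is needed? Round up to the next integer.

n = 855

n = [z_{α/2}·√(p₀q₀) + z_β·√(p₁q₁)]² / (p₁ − p₀)²
  = [2.576·√(0.15·0.85) + 0.842·√(0.21·0.79)]² / (0.06)²
  = [2.576·0.3571 + 0.842·0.4073]² / 0.0036
  = [1.2628]² / 0.0036
  = 442.94
Design effect: 1.93 × 442.94 = 854.88.
Round up → n = 855.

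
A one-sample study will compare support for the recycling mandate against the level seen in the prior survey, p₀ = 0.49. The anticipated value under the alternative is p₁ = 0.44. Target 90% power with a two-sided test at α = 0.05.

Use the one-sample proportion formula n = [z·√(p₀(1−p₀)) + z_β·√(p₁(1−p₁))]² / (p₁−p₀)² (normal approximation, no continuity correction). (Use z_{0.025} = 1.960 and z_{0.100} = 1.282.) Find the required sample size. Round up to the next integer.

n = [z_{α/2}·√(p₀q₀) + z_β·√(p₁q₁)]² / (p₁ − p₀)²
  = [1.960·√(0.49·0.51) + 1.282·√(0.44·0.56)]² / (-0.05)²
  = [1.960·0.4999 + 1.282·0.4964]² / 0.0025
  = [1.6162]² / 0.0025
  = 1044.80
Round up → n = 1045.

n = 1045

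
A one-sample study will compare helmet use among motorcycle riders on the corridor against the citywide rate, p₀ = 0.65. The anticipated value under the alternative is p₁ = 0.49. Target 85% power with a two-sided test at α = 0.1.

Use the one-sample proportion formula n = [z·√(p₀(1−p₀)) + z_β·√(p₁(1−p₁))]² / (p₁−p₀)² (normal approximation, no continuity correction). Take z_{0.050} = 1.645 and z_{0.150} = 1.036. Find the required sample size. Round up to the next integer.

n = [z_{α/2}·√(p₀q₀) + z_β·√(p₁q₁)]² / (p₁ − p₀)²
  = [1.645·√(0.65·0.35) + 1.036·√(0.49·0.51)]² / (-0.16)²
  = [1.645·0.4770 + 1.036·0.4999]² / 0.0256
  = [1.3025]² / 0.0256
  = 66.27
Round up → n = 67.

n = 67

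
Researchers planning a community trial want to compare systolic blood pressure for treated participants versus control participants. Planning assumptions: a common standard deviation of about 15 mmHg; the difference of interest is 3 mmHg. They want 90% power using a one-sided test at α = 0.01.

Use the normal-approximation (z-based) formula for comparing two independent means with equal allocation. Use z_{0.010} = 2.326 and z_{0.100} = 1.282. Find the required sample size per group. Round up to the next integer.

n = (z_α + z_β)² · (σ₁² + σ₂²) / δ²
  = (2.326 + 1.282)² · (2·15² = 450) / 3²
  = 13.0177 · 450 / 9
  = 650.88
Round up → n = 651 per group.

n = 651 per group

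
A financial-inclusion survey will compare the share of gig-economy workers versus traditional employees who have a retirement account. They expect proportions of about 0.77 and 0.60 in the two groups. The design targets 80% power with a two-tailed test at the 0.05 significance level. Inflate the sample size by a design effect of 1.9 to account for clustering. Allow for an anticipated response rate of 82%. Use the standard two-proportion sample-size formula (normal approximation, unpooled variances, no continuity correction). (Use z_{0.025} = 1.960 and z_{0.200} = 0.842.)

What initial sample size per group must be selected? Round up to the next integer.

n = (z_{α/2} + z_β)² · [p₁(1−p₁) + p₂(1−p₂)] / (p₁ − p₂)²
  = (1.960 + 0.842)² · (0.77·0.23 + 0.60·0.40) / (0.17)²
  = (2.802)² · (0.1771 + 0.2400) / 0.0289
  = 7.8512 · 0.4171 / 0.0289
  = 113.31
Design effect: 1.9 × 113.31 = 215.29.
Adjust for 82% response: 215.29 / 0.82 = 262.55.
Round up → n = 263 per group.

n = 263 per group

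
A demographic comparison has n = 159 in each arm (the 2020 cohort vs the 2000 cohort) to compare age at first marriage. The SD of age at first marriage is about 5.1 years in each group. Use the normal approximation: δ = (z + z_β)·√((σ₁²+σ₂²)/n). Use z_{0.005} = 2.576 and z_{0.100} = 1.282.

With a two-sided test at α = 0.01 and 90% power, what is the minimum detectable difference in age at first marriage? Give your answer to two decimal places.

δ = (z_{α/2} + z_β) · √((σ₁²+σ₂²)/n)
  = (2.576 + 1.282) · √(52.02/159)
  = 3.858 · √0.32717
  = 3.858 · 0.5720
  = 2.2067

Minimum detectable difference ≈ 2.21 years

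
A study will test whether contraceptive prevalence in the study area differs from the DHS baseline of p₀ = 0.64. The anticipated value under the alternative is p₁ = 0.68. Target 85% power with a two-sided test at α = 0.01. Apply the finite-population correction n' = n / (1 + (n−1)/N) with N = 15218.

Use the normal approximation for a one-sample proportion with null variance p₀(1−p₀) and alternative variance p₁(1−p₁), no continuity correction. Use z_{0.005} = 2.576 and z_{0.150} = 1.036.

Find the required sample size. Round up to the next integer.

n = [z_{α/2}·√(p₀q₀) + z_β·√(p₁q₁)]² / (p₁ − p₀)²
  = [2.576·√(0.64·0.36) + 1.036·√(0.68·0.32)]² / (0.04)²
  = [2.576·0.4800 + 1.036·0.4665]² / 0.0016
  = [1.7197]² / 0.0016
  = 1848.46
Finite-population correction (N = 15218): 1848.46 / (1 + (1848.46 − 1)/15218) = 1648.35.
Round up → n = 1649.

n = 1649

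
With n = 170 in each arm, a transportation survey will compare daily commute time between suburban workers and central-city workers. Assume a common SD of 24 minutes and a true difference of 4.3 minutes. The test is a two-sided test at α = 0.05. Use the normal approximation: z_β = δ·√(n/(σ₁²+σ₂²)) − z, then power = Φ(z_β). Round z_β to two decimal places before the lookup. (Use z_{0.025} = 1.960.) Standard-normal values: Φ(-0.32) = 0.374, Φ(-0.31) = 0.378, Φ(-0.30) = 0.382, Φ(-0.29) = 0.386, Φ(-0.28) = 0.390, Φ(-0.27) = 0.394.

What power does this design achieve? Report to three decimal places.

z_β = δ·√(n/(σ₁²+σ₂²)) − z_{α/2}
    = 4.3 · √(170/1152) − 1.960
    = 4.3 · 0.38415 − 1.960
    = 1.6518 − 1.960 = -0.3082 → -0.31
Power = Φ(-0.31) = 0.378.

Power ≈ 0.378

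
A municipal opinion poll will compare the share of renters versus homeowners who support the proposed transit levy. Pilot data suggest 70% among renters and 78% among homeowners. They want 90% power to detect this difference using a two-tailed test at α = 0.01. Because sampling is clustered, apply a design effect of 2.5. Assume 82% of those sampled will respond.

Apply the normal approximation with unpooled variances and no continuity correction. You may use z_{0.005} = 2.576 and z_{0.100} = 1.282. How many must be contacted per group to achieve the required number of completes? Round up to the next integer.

n = (z_{α/2} + z_β)² · [p₁(1−p₁) + p₂(1−p₂)] / (p₁ − p₂)²
  = (2.576 + 1.282)² · (0.70·0.30 + 0.78·0.22) / (-0.08)²
  = (3.858)² · (0.2100 + 0.1716) / 0.0064
  = 14.8842 · 0.3816 / 0.0064
  = 887.47
Design effect: 2.5 × 887.47 = 2218.67.
Adjust for 82% response: 2218.67 / 0.82 = 2705.70.
Round up → n = 2706 per group.

n = 2706 per group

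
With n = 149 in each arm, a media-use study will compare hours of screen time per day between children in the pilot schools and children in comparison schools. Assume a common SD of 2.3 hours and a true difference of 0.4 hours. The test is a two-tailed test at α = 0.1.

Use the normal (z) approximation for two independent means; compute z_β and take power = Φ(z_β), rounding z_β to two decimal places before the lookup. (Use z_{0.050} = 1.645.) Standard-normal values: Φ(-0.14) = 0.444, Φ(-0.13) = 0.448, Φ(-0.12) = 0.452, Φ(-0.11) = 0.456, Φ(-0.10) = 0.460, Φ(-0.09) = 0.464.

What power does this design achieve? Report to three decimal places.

Power ≈ 0.444

z_β = δ·√(n/(σ₁²+σ₂²)) − z_{α/2}
    = 0.4 · √(149/10.58) − 1.645
    = 0.4 · 3.75276 − 1.645
    = 1.5011 − 1.645 = -0.1439 → -0.14
Power = Φ(-0.14) = 0.444.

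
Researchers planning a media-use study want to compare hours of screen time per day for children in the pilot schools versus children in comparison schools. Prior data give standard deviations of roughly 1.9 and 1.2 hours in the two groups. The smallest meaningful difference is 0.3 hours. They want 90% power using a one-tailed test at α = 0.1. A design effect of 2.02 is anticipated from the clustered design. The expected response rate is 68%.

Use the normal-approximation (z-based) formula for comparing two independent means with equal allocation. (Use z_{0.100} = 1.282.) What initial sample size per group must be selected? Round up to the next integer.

n = (z_α + z_β)² · (σ₁² + σ₂²) / δ²
  = (1.282 + 1.282)² · (1.9² + 1.2² = 5.05) / 0.3²
  = 6.5741 · 5.05 / 0.09
  = 368.88
Design effect: 2.02 × 368.88 = 745.14.
Adjust for 68% response: 745.14 / 0.68 = 1095.79.
Round up → n = 1096 per group.

n = 1096 per group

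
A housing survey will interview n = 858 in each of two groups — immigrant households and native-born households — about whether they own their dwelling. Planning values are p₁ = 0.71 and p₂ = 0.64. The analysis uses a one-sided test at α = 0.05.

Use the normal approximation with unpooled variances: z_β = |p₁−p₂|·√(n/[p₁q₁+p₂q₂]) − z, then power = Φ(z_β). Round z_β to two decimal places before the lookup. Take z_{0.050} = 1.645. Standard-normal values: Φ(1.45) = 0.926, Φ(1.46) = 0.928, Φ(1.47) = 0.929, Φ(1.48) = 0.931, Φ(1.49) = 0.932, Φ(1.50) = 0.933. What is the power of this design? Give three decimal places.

z_β = |p₁−p₂|·√(n/[p₁q₁+p₂q₂]) − z_α
    = 0.07 · √(858/0.4363) − 1.645
    = 0.07 · 44.3457 − 1.645
    = 3.1042 − 1.645 = 1.4592 → 1.46
Power = Φ(1.46) = 0.928.

Power ≈ 0.928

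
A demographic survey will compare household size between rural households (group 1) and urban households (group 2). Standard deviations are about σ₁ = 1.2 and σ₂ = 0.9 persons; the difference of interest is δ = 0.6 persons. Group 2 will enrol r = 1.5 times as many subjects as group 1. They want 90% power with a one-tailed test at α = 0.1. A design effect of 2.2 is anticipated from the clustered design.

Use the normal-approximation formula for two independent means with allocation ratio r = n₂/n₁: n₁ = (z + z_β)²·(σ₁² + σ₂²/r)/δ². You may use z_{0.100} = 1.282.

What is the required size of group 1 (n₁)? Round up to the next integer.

n₁ = (z_α + z_β)² · (σ₁² + σ₂²/r) / δ²
   = (1.282 + 1.282)² · (1.2² + 0.9²/1.5) / 0.6²
   = 6.5741 · (1.44 + 0.54) / 0.36
   = 6.5741 · 1.98 / 0.36
   = 36.16
Design effect: 2.2 × 36.16 = 79.55.
Round up → n₁ = 80; n₂ = r·n₁ = 1.5 × 80 = 120.

n₁ = 80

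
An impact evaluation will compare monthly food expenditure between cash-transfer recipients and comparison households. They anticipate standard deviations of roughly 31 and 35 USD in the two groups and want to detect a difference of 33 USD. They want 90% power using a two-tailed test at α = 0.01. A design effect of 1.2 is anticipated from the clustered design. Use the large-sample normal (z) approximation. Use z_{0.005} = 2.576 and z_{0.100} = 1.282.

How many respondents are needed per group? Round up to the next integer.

n = (z_{α/2} + z_β)² · (σ₁² + σ₂²) / δ²
  = (2.576 + 1.282)² · (31² + 35² = 2186) / 33²
  = 14.8842 · 2186 / 1089
  = 29.88
Design effect: 1.2 × 29.88 = 35.85.
Round up → n = 36 per group.

n = 36 per group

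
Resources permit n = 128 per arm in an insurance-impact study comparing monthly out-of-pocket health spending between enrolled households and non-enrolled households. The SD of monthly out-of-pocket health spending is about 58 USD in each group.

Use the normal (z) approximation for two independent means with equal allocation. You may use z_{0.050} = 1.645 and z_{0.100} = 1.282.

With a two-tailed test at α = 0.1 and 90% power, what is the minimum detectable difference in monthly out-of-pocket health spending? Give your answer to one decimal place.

δ = (z_{α/2} + z_β) · √((σ₁²+σ₂²)/n)
  = (1.645 + 1.282) · √(6728/128)
  = 2.927 · √52.5625
  = 2.927 · 7.2500
  = 21.2207

Minimum detectable difference ≈ 21.2 USD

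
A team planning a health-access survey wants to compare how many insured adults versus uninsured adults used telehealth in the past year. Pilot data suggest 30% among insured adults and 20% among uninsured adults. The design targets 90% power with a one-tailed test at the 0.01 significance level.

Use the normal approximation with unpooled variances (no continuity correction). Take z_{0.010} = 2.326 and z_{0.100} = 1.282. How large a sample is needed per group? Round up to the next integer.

n = (z_α + z_β)² · [p₁(1−p₁) + p₂(1−p₂)] / (p₁ − p₂)²
  = (2.326 + 1.282)² · (0.30·0.70 + 0.20·0.80) / (0.10)²
  = (3.608)² · (0.2100 + 0.1600) / 0.0100
  = 13.0177 · 0.3700 / 0.0100
  = 481.65
Round up → n = 482 per group.

n = 482 per group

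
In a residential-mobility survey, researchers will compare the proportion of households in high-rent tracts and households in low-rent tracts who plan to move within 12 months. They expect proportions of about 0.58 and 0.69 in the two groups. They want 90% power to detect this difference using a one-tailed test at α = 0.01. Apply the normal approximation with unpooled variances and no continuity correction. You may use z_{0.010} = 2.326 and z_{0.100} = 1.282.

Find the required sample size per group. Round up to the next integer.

n = (z_α + z_β)² · [p₁(1−p₁) + p₂(1−p₂)] / (p₁ − p₂)²
  = (2.326 + 1.282)² · (0.58·0.42 + 0.69·0.31) / (-0.11)²
  = (3.608)² · (0.2436 + 0.2139) / 0.0121
  = 13.0177 · 0.4575 / 0.0121
  = 492.20
Round up → n = 493 per group.

n = 493 per group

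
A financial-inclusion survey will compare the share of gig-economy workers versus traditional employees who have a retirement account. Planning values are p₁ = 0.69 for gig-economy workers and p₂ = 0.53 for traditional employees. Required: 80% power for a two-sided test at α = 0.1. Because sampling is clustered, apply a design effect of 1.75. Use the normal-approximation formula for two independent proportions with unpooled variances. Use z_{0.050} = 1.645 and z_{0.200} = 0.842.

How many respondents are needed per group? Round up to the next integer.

n = 196 per group

n = (z_{α/2} + z_β)² · [p₁(1−p₁) + p₂(1−p₂)] / (p₁ − p₂)²
  = (1.645 + 0.842)² · (0.69·0.31 + 0.53·0.47) / (0.16)²
  = (2.487)² · (0.2139 + 0.2491) / 0.0256
  = 6.1852 · 0.4630 / 0.0256
  = 111.86
Design effect: 1.75 × 111.86 = 195.76.
Round up → n = 196 per group.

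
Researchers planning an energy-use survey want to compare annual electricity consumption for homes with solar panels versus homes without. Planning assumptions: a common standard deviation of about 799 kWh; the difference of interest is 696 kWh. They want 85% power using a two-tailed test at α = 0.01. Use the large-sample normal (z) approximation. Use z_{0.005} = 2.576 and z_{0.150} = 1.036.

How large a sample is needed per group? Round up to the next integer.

n = (z_{α/2} + z_β)² · (σ₁² + σ₂²) / δ²
  = (2.576 + 1.036)² · (2·799² = 1276802) / 696²
  = 13.0465 · 1276802 / 484416
  = 34.39
Round up → n = 35 per group.

n = 35 per group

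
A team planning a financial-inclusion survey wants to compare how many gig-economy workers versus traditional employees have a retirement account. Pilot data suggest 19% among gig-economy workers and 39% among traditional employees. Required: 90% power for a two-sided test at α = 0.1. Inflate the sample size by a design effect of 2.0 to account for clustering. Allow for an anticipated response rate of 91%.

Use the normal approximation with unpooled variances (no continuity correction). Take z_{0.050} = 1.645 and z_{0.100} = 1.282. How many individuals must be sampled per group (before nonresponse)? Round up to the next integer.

n = 185 per group

n = (z_{α/2} + z_β)² · [p₁(1−p₁) + p₂(1−p₂)] / (p₁ − p₂)²
  = (1.645 + 1.282)² · (0.19·0.81 + 0.39·0.61) / (-0.20)²
  = (2.927)² · (0.1539 + 0.2379) / 0.0400
  = 8.5673 · 0.3918 / 0.0400
  = 83.92
Design effect: 2.0 × 83.92 = 167.83.
Adjust for 91% response: 167.83 / 0.91 = 184.43.
Round up → n = 185 per group.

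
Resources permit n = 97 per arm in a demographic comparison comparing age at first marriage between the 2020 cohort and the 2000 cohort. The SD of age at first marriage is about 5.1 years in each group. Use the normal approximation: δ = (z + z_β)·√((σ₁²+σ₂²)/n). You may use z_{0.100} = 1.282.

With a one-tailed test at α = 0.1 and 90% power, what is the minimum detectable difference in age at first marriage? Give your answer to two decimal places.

δ = (z_α + z_β) · √((σ₁²+σ₂²)/n)
  = (1.282 + 1.282) · √(52.02/97)
  = 2.564 · √0.53629
  = 2.564 · 0.7323
  = 1.8777

Minimum detectable difference ≈ 1.88 years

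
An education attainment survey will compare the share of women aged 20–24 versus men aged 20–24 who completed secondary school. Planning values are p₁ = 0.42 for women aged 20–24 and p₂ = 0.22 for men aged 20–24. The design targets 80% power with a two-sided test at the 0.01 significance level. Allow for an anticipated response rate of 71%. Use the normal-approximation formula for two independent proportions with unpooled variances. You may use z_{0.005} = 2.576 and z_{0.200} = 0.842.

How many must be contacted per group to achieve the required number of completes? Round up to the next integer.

n = 171 per group

n = (z_{α/2} + z_β)² · [p₁(1−p₁) + p₂(1−p₂)] / (p₁ − p₂)²
  = (2.576 + 0.842)² · (0.42·0.58 + 0.22·0.78) / (0.20)²
  = (3.418)² · (0.2436 + 0.1716) / 0.0400
  = 11.6827 · 0.4152 / 0.0400
  = 121.27
Adjust for 71% response: 121.27 / 0.71 = 170.80.
Round up → n = 171 per group.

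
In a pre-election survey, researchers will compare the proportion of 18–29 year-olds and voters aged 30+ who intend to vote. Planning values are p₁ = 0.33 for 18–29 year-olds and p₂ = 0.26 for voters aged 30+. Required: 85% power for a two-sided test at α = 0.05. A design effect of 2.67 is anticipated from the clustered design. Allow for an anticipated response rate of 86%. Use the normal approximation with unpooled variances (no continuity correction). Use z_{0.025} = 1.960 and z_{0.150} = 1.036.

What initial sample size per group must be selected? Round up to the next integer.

n = (z_{α/2} + z_β)² · [p₁(1−p₁) + p₂(1−p₂)] / (p₁ − p₂)²
  = (1.960 + 1.036)² · (0.33·0.67 + 0.26·0.74) / (0.07)²
  = (2.996)² · (0.2211 + 0.1924) / 0.0049
  = 8.9760 · 0.4135 / 0.0049
  = 757.47
Design effect: 2.67 × 757.47 = 2022.43.
Adjust for 86% response: 2022.43 / 0.86 = 2351.67.
Round up → n = 2352 per group.

n = 2352 per group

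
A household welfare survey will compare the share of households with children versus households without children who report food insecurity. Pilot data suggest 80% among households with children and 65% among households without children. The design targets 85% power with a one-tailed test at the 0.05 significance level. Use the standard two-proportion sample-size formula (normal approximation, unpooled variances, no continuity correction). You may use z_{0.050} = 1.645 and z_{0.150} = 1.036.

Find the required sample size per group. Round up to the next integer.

n = (z_α + z_β)² · [p₁(1−p₁) + p₂(1−p₂)] / (p₁ − p₂)²
  = (1.645 + 1.036)² · (0.80·0.20 + 0.65·0.35) / (0.15)²
  = (2.681)² · (0.1600 + 0.2275) / 0.0225
  = 7.1878 · 0.3875 / 0.0225
  = 123.79
Round up → n = 124 per group.

n = 124 per group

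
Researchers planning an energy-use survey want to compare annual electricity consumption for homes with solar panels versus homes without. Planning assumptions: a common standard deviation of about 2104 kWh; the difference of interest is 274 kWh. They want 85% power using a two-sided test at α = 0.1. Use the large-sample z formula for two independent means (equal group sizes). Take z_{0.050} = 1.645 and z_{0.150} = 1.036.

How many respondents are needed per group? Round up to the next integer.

n = (z_{α/2} + z_β)² · (σ₁² + σ₂²) / δ²
  = (1.645 + 1.036)² · (2·2104² = 8853632) / 274²
  = 7.1878 · 8853632 / 75076
  = 847.64
Round up → n = 848 per group.

n = 848 per group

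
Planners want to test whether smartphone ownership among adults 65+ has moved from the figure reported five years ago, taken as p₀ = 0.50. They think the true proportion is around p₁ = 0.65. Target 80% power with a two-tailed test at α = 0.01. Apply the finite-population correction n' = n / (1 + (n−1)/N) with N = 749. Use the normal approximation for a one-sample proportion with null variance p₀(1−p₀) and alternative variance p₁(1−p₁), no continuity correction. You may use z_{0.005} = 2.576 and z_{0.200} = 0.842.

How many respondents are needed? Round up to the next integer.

n = [z_{α/2}·√(p₀q₀) + z_β·√(p₁q₁)]² / (p₁ − p₀)²
  = [2.576·√(0.50·0.50) + 0.842·√(0.65·0.35)]² / (0.15)²
  = [2.576·0.5000 + 0.842·0.4770]² / 0.0225
  = [1.6896]² / 0.0225
  = 126.88
Finite-population correction (N = 749): 126.88 / (1 + (126.88 − 1)/749) = 108.62.
Round up → n = 109.

n = 109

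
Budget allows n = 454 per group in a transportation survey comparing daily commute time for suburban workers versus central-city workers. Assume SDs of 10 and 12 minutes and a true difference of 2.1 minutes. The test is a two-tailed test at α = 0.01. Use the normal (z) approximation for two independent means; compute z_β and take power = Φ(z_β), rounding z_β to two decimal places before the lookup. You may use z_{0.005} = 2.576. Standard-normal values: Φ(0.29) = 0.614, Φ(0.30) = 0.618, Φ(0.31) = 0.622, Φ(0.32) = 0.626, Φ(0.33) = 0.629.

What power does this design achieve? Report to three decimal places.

z_β = δ·√(n/(σ₁²+σ₂²)) − z_{α/2}
    = 2.1 · √(454/244) − 2.576
    = 2.1 · 1.36406 − 2.576
    = 2.8645 − 2.576 = 0.2885 → 0.29
Power = Φ(0.29) = 0.614.

Power ≈ 0.614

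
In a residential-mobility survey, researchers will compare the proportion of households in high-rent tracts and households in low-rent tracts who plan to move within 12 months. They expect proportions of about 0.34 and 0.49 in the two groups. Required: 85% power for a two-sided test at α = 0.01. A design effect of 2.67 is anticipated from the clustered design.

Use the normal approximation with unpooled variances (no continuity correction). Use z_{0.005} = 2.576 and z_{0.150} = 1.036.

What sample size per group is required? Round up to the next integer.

n = 735 per group

n = (z_{α/2} + z_β)² · [p₁(1−p₁) + p₂(1−p₂)] / (p₁ − p₂)²
  = (2.576 + 1.036)² · (0.34·0.66 + 0.49·0.51) / (-0.15)²
  = (3.612)² · (0.2244 + 0.2499) / 0.0225
  = 13.0465 · 0.4743 / 0.0225
  = 275.02
Design effect: 2.67 × 275.02 = 734.31.
Round up → n = 735 per group.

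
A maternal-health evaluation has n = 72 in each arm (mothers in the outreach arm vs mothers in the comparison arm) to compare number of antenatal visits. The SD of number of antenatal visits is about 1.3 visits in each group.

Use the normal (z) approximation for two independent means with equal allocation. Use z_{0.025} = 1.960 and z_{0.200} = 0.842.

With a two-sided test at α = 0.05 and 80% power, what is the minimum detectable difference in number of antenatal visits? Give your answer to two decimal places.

Minimum detectable difference ≈ 0.61 visits

δ = (z_{α/2} + z_β) · √((σ₁²+σ₂²)/n)
  = (1.960 + 0.842) · √(3.38/72)
  = 2.802 · √0.04694
  = 2.802 · 0.2167
  = 0.6071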